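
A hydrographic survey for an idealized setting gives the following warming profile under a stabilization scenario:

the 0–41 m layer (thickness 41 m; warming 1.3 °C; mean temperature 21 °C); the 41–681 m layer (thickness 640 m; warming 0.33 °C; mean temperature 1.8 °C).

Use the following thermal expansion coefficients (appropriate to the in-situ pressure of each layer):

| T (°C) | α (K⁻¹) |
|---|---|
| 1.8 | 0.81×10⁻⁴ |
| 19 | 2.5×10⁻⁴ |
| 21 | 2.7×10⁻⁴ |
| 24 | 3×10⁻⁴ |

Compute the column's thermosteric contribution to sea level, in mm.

Δh ≈ 31.5 mm

Layer 1 at 21 °C → α = 2.7×10⁻⁴ K⁻¹
Layer 2 at 1.8 °C → α = 0.81×10⁻⁴ K⁻¹
41 × 1.3 × 2.7×10⁻⁴ = 0.014391 m
Layer 2: 0.33 × 0.81×10⁻⁴ × 640 = 0.0171072 m
Δh = 0.014391 + 0.0171072 = 0.0314982 m ≈ 31.5 mm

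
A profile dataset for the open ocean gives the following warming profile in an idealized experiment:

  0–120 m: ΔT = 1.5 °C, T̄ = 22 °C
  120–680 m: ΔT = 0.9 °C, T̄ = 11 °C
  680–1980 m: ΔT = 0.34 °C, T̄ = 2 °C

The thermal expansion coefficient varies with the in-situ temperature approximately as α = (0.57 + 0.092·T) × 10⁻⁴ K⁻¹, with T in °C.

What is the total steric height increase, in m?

Layer 1: α = (0.57 + 0.092×22)×10⁻⁴ = 2.594×10⁻⁴ K⁻¹
Layer 2: α = (0.57 + 0.092×11)×10⁻⁴ = 1.582×10⁻⁴ K⁻¹
Layer 3: α = (0.57 + 0.092×2)×10⁻⁴ = 0.754×10⁻⁴ K⁻¹
Layer 1: 120 × 2.594×10⁻⁴ × 1.5 = 0.046692 m
120–680 m: 560 × 0.9 × 1.582×10⁻⁴ = 0.0797328 m
680–1980 m: 0.34 × 0.754×10⁻⁴ × 1300 = 0.0333268 m
Δh = 0.046692 + 0.0797328 + 0.0333268 = 0.1597516 m

Δh = 0.160 m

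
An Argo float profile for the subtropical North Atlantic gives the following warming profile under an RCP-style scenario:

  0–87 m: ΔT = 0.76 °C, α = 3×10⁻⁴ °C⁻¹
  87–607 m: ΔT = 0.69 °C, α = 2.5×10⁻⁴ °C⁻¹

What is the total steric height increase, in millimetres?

about 110 mm

Layer 1: 3×10⁻⁴ × 87 × 0.76 = 0.019836 m
520 × 0.69 × 2.5×10⁻⁴ = 0.08970 m
Δh = 0.019836 + 0.08970 = 0.109536 m ≈ 110 mm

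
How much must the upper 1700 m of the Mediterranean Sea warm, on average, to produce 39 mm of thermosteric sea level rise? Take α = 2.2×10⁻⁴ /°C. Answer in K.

ΔT = Δh/(αH) = 0.039 / (2.2×10⁻⁴ × 1700) ≈ 0.1043 K

ΔT ≈ 0.104 K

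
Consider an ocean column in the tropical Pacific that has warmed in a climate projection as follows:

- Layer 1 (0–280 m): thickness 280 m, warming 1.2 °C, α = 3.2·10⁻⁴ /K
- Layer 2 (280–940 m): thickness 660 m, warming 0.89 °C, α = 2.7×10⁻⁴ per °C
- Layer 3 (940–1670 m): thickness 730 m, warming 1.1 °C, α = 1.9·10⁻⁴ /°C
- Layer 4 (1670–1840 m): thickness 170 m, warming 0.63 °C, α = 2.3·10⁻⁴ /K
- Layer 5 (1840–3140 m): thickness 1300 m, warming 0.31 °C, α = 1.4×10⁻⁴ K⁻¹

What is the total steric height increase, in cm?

50.0 cm

0–280 m: 1.2 × 3.2×10⁻⁴ × 280 = 0.10752 m
280–940 m: 660 × 0.89 × 2.7×10⁻⁴ = 0.158598 m
1.1 × 730 × 1.9×10⁻⁴ = 0.15257 m
170 × 2.3×10⁻⁴ × 0.63 = 0.024633 m
Layer 5: 0.31 × 1300 × 1.4×10⁻⁴ = 0.05642 m
Δh = 0.10752 + 0.158598 + 0.15257 + 0.024633 + 0.05642 = 0.499741 m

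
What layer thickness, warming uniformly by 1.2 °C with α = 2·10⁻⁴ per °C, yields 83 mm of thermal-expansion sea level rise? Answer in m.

H = Δh/(αΔT) = 0.083 / (2×10⁻⁴ × 1.2) ≈ 345.8 m

about 346 m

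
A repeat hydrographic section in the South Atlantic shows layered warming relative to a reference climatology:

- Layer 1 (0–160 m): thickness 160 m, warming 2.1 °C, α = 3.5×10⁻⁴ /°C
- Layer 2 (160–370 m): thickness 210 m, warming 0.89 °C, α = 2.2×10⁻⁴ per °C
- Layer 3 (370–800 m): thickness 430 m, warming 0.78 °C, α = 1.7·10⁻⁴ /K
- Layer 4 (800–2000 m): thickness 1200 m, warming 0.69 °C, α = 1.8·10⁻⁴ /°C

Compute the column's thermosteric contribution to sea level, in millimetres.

about 360 mm

Layer 1: 160 × 3.5×10⁻⁴ × 2.1 = 0.11760 m
Layer 2: 2.2×10⁻⁴ × 0.89 × 210 = 0.041118 m
1.7×10⁻⁴ × 0.78 × 430 = 0.057018 m
1.8×10⁻⁴ × 0.69 × 1200 = 0.14904 m
Δh = 0.11760 + 0.041118 + 0.057018 + 0.14904 = 0.364776 m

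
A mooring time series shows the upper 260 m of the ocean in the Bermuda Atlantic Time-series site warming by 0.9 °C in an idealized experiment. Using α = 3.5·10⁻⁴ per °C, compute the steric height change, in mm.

Δh = 81.9 mm

Δh = αΔT·H = 3.5×10⁻⁴ × 0.9 × 260 = 0.08190 m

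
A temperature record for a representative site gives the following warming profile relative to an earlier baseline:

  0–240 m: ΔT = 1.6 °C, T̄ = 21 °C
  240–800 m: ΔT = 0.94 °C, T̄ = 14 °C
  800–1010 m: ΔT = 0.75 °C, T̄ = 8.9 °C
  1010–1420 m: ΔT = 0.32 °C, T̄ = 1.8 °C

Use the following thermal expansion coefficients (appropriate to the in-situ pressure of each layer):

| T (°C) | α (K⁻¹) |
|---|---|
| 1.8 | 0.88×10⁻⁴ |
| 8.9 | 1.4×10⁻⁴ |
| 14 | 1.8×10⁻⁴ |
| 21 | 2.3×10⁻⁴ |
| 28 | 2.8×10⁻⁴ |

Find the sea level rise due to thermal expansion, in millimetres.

Layer 1 at 21 °C → α = 2.3×10⁻⁴ K⁻¹
Layer 2 at 14 °C → α = 1.8×10⁻⁴ K⁻¹
Layer 3 at 8.9 °C → α = 1.4×10⁻⁴ K⁻¹
Layer 4 at 1.8 °C → α = 0.88×10⁻⁴ K⁻¹
0–240 m: 240 × 1.6 × 2.3×10⁻⁴ = 0.08832 m
0.94 × 560 × 1.8×10⁻⁴ = 0.094752 m
Layer 3: 1.4×10⁻⁴ × 0.75 × 210 = 0.02205 m
Layer 4: 410 × 0.32 × 0.88×10⁻⁴ = 0.0115456 m
Δh = 0.08832 + 0.094752 + 0.02205 + 0.0115456 = 0.2166676 m ≈ 217 mm

about 217 mm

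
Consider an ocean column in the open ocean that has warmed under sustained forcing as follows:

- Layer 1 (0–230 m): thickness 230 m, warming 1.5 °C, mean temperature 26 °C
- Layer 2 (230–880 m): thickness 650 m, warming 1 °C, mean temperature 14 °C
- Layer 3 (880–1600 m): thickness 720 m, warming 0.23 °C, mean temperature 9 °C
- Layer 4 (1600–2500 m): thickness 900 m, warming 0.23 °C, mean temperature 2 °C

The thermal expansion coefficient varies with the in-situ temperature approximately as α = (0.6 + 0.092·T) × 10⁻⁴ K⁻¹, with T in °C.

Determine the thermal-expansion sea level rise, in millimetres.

Δh = 266 mm

Layer 1: α = (0.6 + 0.092×26)×10⁻⁴ = 2.992×10⁻⁴ K⁻¹
Layer 2: α = (0.6 + 0.092×14)×10⁻⁴ = 1.888×10⁻⁴ K⁻¹
Layer 3: α = (0.6 + 0.092×9)×10⁻⁴ = 1.428×10⁻⁴ K⁻¹
Layer 4: α = (0.6 + 0.092×2)×10⁻⁴ = 0.784×10⁻⁴ K⁻¹
1.5 × 230 × 2.992×10⁻⁴ = 0.103224 m
1.888×10⁻⁴ × 650 × 1 = 0.12272 m
Layer 3: 0.23 × 720 × 1.428×10⁻⁴ = 0.02364768 m
900 × 0.784×10⁻⁴ × 0.23 = 0.0162288 m
Δh = 0.103224 + 0.12272 + 0.02364768 + 0.0162288 = 0.26582048 m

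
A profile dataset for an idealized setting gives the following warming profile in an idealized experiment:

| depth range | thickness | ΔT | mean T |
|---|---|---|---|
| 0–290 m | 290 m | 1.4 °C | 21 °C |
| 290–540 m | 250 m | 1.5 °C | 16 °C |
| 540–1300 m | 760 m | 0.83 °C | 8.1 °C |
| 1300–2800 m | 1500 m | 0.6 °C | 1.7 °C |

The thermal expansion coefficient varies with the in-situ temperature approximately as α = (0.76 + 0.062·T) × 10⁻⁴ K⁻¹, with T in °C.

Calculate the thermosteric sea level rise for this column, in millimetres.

Layer 1: α = (0.76 + 0.062×21)×10⁻⁴ = 2.062×10⁻⁴ K⁻¹
Layer 2: α = (0.76 + 0.062×16)×10⁻⁴ = 1.752×10⁻⁴ K⁻¹
Layer 3: α = (0.76 + 0.062×8.1)×10⁻⁴ = 1.2622×10⁻⁴ K⁻¹
Layer 4: α = (0.76 + 0.062×1.7)×10⁻⁴ = 0.8654×10⁻⁴ K⁻¹
Layer 1: 2.062×10⁻⁴ × 290 × 1.4 = 0.0837172 m
290–540 m: 1.5 × 1.752×10⁻⁴ × 250 = 0.06570 m
Layer 3: 760 × 0.83 × 1.2622×10⁻⁴ = 0.079619576 m
1300–2800 m: 0.8654×10⁻⁴ × 0.6 × 1500 = 0.077886 m
Δh = 0.0837172 + 0.06570 + 0.079619576 + 0.077886 = 0.306922776 m ≈ 307 mm

307 mm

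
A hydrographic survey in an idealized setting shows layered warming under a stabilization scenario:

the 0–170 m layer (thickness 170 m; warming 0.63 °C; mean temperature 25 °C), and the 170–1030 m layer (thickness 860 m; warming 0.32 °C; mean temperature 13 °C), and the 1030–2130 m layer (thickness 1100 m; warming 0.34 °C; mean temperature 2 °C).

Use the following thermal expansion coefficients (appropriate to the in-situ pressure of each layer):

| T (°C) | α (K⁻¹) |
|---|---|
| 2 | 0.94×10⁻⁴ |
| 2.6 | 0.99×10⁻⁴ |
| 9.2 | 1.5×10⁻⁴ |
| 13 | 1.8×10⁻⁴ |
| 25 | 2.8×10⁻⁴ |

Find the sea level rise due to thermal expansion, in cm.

Layer 1 at 25 °C → α = 2.8×10⁻⁴ K⁻¹
Layer 2 at 13 °C → α = 1.8×10⁻⁴ K⁻¹
Layer 3 at 2 °C → α = 0.94×10⁻⁴ K⁻¹
Layer 1: 0.63 × 2.8×10⁻⁴ × 170 = 0.029988 m
0.32 × 860 × 1.8×10⁻⁴ = 0.049536 m
1030–2130 m: 1100 × 0.94×10⁻⁴ × 0.34 = 0.035156 m
Δh = 0.029988 + 0.049536 + 0.035156 = 0.11468 m

Δh = 11.5 cm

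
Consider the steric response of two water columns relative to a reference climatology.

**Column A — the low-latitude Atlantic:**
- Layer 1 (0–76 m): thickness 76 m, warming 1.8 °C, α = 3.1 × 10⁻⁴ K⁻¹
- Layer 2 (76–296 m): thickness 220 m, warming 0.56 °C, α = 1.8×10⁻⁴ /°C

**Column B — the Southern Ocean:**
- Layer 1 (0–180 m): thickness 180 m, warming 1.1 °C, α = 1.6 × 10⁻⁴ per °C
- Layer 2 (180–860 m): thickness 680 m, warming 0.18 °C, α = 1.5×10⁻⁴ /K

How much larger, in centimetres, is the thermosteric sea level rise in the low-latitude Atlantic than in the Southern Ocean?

Δh_A − Δh_B ≈ 1.5 cm

A 3.1×10⁻⁴ × 1.8 × 76 = 0.042408 m
A Layer 2: 220 × 1.8×10⁻⁴ × 0.56 = 0.022176 m
A total: 0.064584 m
B Layer 1: 1.6×10⁻⁴ × 1.1 × 180 = 0.03168 m
B Layer 2: 1.5×10⁻⁴ × 0.18 × 680 = 0.01836 m
B total: 0.05004 m
Difference: 0.064584 − 0.05004 = 0.014544 m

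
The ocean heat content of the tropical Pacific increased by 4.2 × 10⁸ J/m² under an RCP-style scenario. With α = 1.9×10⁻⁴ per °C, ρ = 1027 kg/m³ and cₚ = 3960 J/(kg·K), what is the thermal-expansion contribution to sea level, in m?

Δh = αQ/(ρcₚ) = 1.9×10⁻⁴ × 4.2×10⁸ / (1027 × 3960) ≈ 0.019622 m

about 0.020 m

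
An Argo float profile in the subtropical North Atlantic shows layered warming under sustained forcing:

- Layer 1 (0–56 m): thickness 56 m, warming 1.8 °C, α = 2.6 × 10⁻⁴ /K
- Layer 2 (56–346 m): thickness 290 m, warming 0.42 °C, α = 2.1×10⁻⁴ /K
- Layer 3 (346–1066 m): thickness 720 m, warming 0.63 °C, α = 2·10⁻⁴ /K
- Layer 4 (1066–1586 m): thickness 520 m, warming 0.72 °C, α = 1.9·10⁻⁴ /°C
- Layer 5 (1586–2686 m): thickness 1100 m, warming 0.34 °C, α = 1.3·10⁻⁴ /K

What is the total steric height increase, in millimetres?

0–56 m: 56 × 1.8 × 2.6×10⁻⁴ = 0.026208 m
56–346 m: 2.1×10⁻⁴ × 0.42 × 290 = 0.025578 m
Layer 3: 720 × 0.63 × 2×10⁻⁴ = 0.09072 m
Layer 4: 0.72 × 1.9×10⁻⁴ × 520 = 0.071136 m
1586–2686 m: 1100 × 0.34 × 1.3×10⁻⁴ = 0.04862 m
Δh = 0.026208 + 0.025578 + 0.09072 + 0.071136 + 0.04862 = 0.262262 m

262 mm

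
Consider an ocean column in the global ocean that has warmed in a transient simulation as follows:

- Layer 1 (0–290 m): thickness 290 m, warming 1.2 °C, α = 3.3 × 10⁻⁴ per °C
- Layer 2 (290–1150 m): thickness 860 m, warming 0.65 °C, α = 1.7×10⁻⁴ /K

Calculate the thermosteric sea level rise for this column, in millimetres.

about 210 mm

Layer 1: 3.3×10⁻⁴ × 1.2 × 290 = 0.11484 m
860 × 0.65 × 1.7×10⁻⁴ = 0.09503 m
Δh = 0.11484 + 0.09503 = 0.20987 m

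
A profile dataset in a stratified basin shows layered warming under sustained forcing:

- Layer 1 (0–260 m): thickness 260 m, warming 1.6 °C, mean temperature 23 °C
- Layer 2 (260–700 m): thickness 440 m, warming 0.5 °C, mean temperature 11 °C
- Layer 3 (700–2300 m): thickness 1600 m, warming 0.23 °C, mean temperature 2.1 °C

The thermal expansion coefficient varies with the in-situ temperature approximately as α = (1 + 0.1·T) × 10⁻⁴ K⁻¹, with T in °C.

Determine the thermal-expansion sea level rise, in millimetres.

Layer 1: α = (1 + 0.1×23)×10⁻⁴ = 3.3×10⁻⁴ K⁻¹
Layer 2: α = (1 + 0.1×11)×10⁻⁴ = 2.1×10⁻⁴ K⁻¹
Layer 3: α = (1 + 0.1×2.1)×10⁻⁴ = 1.21×10⁻⁴ K⁻¹
3.3×10⁻⁴ × 1.6 × 260 = 0.13728 m
0.5 × 2.1×10⁻⁴ × 440 = 0.04620 m
700–2300 m: 1.21×10⁻⁴ × 0.23 × 1600 = 0.044528 m
Δh = 0.13728 + 0.04620 + 0.044528 = 0.228008 m ≈ 228 mm

Δh = 228 mm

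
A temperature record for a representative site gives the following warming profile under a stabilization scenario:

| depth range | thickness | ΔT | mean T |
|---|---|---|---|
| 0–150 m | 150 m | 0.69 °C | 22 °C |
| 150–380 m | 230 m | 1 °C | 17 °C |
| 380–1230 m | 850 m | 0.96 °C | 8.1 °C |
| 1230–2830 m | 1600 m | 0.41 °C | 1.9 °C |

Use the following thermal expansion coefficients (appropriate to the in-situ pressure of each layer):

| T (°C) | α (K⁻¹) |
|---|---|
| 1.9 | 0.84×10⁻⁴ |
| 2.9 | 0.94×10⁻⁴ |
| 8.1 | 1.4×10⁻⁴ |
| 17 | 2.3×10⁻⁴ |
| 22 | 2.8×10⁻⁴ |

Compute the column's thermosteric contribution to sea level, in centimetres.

Layer 1 at 22 °C → α = 2.8×10⁻⁴ K⁻¹
Layer 2 at 17 °C → α = 2.3×10⁻⁴ K⁻¹
Layer 3 at 8.1 °C → α = 1.4×10⁻⁴ K⁻¹
Layer 4 at 1.9 °C → α = 0.84×10⁻⁴ K⁻¹
150 × 0.69 × 2.8×10⁻⁴ = 0.02898 m
230 × 1 × 2.3×10⁻⁴ = 0.05290 m
1.4×10⁻⁴ × 0.96 × 850 = 0.11424 m
0.84×10⁻⁴ × 0.41 × 1600 = 0.055104 m
Δh = 0.02898 + 0.05290 + 0.11424 + 0.055104 = 0.251224 m ≈ 25.1 cm

25.1 cm of thermosteric rise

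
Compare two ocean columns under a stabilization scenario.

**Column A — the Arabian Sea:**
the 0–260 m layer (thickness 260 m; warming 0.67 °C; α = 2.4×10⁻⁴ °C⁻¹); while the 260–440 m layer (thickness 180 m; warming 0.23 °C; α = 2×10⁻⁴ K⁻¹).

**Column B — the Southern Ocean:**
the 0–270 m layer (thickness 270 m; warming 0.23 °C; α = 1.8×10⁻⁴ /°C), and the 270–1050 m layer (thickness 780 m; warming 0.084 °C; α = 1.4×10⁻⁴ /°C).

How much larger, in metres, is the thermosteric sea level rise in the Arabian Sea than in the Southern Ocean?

0.030 m

A Layer 1: 260 × 2.4×10⁻⁴ × 0.67 = 0.041808 m
A 2×10⁻⁴ × 0.23 × 180 = 0.00828 m
A total: 0.050088 m
B 270 × 0.23 × 1.8×10⁻⁴ = 0.011178 m
B 1.4×10⁻⁴ × 0.084 × 780 = 0.0091728 m
B total: 0.0203508 m
Difference: 0.050088 − 0.0203508 = 0.0297372 m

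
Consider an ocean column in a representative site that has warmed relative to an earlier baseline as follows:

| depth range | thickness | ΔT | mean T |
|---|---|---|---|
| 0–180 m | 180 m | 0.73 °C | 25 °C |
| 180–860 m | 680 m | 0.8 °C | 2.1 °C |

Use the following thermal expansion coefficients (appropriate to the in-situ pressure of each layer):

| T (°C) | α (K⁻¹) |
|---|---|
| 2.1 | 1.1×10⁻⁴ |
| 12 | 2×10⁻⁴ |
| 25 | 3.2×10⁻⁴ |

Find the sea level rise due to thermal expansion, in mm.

Layer 1 at 25 °C → α = 3.2×10⁻⁴ K⁻¹
Layer 2 at 2.1 °C → α = 1.1×10⁻⁴ K⁻¹
Layer 1: 3.2×10⁻⁴ × 0.73 × 180 = 0.042048 m
0.8 × 680 × 1.1×10⁻⁴ = 0.05984 m
Δh = 0.042048 + 0.05984 = 0.101888 m ≈ 102 mm

Δh ≈ 102 mm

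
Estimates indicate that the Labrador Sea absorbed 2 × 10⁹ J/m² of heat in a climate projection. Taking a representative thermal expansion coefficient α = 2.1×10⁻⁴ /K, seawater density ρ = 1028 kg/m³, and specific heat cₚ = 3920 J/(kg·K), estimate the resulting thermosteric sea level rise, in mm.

104 mm

Δh = αQ/(ρcₚ) = 2.1×10⁻⁴ × 2×10⁹ / (1028 × 3920) ≈ 0.10422 m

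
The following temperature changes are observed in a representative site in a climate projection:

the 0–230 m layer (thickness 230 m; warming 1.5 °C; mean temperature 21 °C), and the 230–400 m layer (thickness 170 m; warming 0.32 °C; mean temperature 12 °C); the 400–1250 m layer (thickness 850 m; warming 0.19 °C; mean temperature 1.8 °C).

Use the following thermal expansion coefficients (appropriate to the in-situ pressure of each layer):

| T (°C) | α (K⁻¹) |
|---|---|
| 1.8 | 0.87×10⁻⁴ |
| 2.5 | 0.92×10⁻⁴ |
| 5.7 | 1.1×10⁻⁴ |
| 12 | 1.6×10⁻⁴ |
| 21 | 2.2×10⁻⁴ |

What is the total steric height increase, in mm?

Δh ≈ 99 mm

Layer 1 at 21 °C → α = 2.2×10⁻⁴ K⁻¹
Layer 2 at 12 °C → α = 1.6×10⁻⁴ K⁻¹
Layer 3 at 1.8 °C → α = 0.87×10⁻⁴ K⁻¹
0–230 m: 230 × 2.2×10⁻⁴ × 1.5 = 0.07590 m
Layer 2: 1.6×10⁻⁴ × 0.32 × 170 = 0.008704 m
0.87×10⁻⁴ × 850 × 0.19 = 0.0140505 m
Δh = 0.07590 + 0.008704 + 0.0140505 = 0.0986545 m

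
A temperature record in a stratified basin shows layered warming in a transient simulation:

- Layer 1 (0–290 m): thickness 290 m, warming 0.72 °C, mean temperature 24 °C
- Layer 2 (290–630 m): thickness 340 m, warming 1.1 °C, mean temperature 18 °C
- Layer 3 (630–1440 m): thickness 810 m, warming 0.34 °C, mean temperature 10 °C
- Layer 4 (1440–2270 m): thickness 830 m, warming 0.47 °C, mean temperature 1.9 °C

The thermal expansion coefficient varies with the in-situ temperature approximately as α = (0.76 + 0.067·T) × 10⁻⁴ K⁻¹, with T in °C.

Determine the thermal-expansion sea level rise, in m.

0.197 m of thermosteric rise

Layer 1: α = (0.76 + 0.067×24)×10⁻⁴ = 2.368×10⁻⁴ K⁻¹
Layer 2: α = (0.76 + 0.067×18)×10⁻⁴ = 1.966×10⁻⁴ K⁻¹
Layer 3: α = (0.76 + 0.067×10)×10⁻⁴ = 1.43×10⁻⁴ K⁻¹
Layer 4: α = (0.76 + 0.067×1.9)×10⁻⁴ = 0.8873×10⁻⁴ K⁻¹
Layer 1: 2.368×10⁻⁴ × 290 × 0.72 = 0.04944384 m
290–630 m: 340 × 1.1 × 1.966×10⁻⁴ = 0.0735284 m
Layer 3: 0.34 × 1.43×10⁻⁴ × 810 = 0.0393822 m
0.8873×10⁻⁴ × 830 × 0.47 = 0.034613573 m
Δh = 0.04944384 + 0.0735284 + 0.0393822 + 0.034613573 = 0.196968013 m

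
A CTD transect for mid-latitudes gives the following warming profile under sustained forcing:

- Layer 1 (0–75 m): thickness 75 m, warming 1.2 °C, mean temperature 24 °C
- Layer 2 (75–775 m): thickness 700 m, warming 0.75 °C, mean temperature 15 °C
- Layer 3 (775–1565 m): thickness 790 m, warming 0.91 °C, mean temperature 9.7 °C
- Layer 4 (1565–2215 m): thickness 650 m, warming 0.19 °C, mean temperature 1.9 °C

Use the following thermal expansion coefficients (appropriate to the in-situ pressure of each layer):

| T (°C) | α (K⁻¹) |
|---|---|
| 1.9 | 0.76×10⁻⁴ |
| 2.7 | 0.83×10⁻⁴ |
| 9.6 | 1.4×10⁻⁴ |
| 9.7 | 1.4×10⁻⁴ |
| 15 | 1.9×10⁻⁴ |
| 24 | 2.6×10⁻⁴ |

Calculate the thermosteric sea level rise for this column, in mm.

Layer 1 at 24 °C → α = 2.6×10⁻⁴ K⁻¹
Layer 2 at 15 °C → α = 1.9×10⁻⁴ K⁻¹
Layer 3 at 9.7 °C → α = 1.4×10⁻⁴ K⁻¹
Layer 4 at 1.9 °C → α = 0.76×10⁻⁴ K⁻¹
0–75 m: 75 × 1.2 × 2.6×10⁻⁴ = 0.02340 m
75–775 m: 700 × 0.75 × 1.9×10⁻⁴ = 0.09975 m
1.4×10⁻⁴ × 0.91 × 790 = 0.100646 m
1565–2215 m: 0.76×10⁻⁴ × 650 × 0.19 = 0.009386 m
Δh = 0.02340 + 0.09975 + 0.100646 + 0.009386 = 0.233182 m

Δh ≈ 233 mm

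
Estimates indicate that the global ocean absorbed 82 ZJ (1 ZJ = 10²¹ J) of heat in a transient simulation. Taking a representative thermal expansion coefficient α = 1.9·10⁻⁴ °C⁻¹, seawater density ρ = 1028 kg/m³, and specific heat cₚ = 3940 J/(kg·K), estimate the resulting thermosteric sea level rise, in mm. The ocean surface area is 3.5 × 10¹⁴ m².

Per unit area: Q = 82×10²¹ / (3.5×10¹⁴) ≈ 2.343×10⁸ J/m²
Δh = αQ/(ρcₚ) = 1.9×10⁻⁴ × 2.343×10⁸ / (1028 × 3940) ≈ 0.010991 m

Δh ≈ 11.0 mm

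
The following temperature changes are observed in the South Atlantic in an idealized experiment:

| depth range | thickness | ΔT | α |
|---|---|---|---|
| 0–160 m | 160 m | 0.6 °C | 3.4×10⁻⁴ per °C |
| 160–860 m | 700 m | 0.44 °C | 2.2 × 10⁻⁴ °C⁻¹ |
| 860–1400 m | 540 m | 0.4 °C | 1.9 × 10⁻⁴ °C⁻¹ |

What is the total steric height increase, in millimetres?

Δh ≈ 140 mm

0.6 × 160 × 3.4×10⁻⁴ = 0.03264 m
160–860 m: 2.2×10⁻⁴ × 0.44 × 700 = 0.06776 m
Layer 3: 540 × 1.9×10⁻⁴ × 0.4 = 0.04104 m
Δh = 0.03264 + 0.06776 + 0.04104 = 0.14144 m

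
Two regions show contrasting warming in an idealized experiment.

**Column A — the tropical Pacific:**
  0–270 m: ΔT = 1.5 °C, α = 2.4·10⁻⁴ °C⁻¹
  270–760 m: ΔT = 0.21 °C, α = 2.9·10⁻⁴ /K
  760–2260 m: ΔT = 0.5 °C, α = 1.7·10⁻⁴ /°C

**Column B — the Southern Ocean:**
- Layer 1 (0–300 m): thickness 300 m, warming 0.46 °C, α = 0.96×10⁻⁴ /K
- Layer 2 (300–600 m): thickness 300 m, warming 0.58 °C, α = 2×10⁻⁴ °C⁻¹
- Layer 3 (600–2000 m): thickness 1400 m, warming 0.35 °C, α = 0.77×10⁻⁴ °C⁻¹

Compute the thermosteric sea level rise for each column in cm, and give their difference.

A 1.5 × 270 × 2.4×10⁻⁴ = 0.09720 m
A 2.9×10⁻⁴ × 0.21 × 490 = 0.029841 m
A 1.7×10⁻⁴ × 0.5 × 1500 = 0.12750 m
A total: 0.254541 m
B 0.46 × 300 × 0.96×10⁻⁴ = 0.013248 m
B 300–600 m: 300 × 2×10⁻⁴ × 0.58 = 0.03480 m
B 1400 × 0.35 × 0.77×10⁻⁴ = 0.03773 m
B total: 0.085778 m
Difference: 0.254541 − 0.085778 = 0.168763 m

Δh_A ≈ 25.5 cm, Δh_B ≈ 8.58 cm; difference ≈ 16.9 cm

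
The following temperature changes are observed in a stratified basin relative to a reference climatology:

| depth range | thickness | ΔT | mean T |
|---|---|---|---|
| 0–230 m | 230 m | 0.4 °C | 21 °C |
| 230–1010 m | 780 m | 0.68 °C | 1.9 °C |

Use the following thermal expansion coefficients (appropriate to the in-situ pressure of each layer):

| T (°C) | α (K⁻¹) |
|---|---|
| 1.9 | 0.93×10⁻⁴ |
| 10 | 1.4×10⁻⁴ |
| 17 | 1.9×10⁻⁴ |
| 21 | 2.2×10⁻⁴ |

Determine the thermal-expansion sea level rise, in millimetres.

Layer 1 at 21 °C → α = 2.2×10⁻⁴ K⁻¹
Layer 2 at 1.9 °C → α = 0.93×10⁻⁴ K⁻¹
230 × 0.4 × 2.2×10⁻⁴ = 0.02024 m
Layer 2: 780 × 0.68 × 0.93×10⁻⁴ = 0.0493272 m
Δh = 0.02024 + 0.0493272 = 0.0695672 m

Δh ≈ 70 mm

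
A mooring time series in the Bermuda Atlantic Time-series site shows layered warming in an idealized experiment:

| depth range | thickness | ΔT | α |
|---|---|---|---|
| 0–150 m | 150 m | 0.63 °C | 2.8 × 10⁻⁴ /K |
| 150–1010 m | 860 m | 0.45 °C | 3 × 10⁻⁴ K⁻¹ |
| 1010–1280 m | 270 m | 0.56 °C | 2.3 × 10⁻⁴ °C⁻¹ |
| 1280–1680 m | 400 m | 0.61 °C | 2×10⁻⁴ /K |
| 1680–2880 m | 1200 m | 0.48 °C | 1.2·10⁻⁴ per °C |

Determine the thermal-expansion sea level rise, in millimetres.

0.63 × 2.8×10⁻⁴ × 150 = 0.02646 m
3×10⁻⁴ × 0.45 × 860 = 0.11610 m
1010–1280 m: 0.56 × 2.3×10⁻⁴ × 270 = 0.034776 m
1280–1680 m: 2×10⁻⁴ × 0.61 × 400 = 0.04880 m
1680–2880 m: 0.48 × 1200 × 1.2×10⁻⁴ = 0.06912 m
Δh = 0.02646 + 0.11610 + 0.034776 + 0.04880 + 0.06912 = 0.295256 m

about 300 mm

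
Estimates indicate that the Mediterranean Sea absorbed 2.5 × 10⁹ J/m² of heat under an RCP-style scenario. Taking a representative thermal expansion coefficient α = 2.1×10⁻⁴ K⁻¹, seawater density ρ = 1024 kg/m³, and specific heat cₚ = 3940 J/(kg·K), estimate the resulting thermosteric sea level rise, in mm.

Δh = αQ/(ρcₚ) = 2.1×10⁻⁴ × 2.5×10⁹ / (1024 × 3940) ≈ 0.13013 m

130 mm of thermosteric rise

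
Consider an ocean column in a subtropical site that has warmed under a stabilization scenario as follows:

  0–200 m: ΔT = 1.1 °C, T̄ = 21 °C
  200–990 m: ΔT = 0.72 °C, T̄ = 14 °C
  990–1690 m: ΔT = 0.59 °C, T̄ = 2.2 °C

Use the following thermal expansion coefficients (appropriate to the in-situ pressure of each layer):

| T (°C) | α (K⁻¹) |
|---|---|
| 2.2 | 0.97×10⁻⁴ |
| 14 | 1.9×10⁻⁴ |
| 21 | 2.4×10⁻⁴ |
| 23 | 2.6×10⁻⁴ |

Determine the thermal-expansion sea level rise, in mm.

Layer 1 at 21 °C → α = 2.4×10⁻⁴ K⁻¹
Layer 2 at 14 °C → α = 1.9×10⁻⁴ K⁻¹
Layer 3 at 2.2 °C → α = 0.97×10⁻⁴ K⁻¹
0–200 m: 2.4×10⁻⁴ × 200 × 1.1 = 0.05280 m
0.72 × 790 × 1.9×10⁻⁴ = 0.108072 m
0.59 × 700 × 0.97×10⁻⁴ = 0.040061 m
Δh = 0.05280 + 0.108072 + 0.040061 = 0.200933 m ≈ 201 mm

201 mm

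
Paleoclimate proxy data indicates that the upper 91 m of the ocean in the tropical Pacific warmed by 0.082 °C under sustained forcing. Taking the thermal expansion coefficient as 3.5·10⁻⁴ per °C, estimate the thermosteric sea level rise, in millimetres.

Δh = αΔT·H = 3.5×10⁻⁴ × 0.082 × 91 = 0.0026117 m

Δh ≈ 2.6 mm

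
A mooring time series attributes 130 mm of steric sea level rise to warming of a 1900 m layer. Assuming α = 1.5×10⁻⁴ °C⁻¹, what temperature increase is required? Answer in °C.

about 0.456 °C

ΔT = Δh/(αH) = 0.13 / (1.5×10⁻⁴ × 1900) ≈ 0.4561 °C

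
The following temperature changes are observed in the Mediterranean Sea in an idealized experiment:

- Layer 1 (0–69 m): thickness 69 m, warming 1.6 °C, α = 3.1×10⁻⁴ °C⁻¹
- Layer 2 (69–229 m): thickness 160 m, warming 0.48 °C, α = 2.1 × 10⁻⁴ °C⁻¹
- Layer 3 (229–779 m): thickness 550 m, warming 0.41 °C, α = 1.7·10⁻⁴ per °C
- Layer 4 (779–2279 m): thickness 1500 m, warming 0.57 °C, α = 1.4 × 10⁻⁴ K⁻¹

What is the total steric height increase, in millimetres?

208 mm

0–69 m: 3.1×10⁻⁴ × 69 × 1.6 = 0.034224 m
2.1×10⁻⁴ × 0.48 × 160 = 0.016128 m
229–779 m: 0.41 × 1.7×10⁻⁴ × 550 = 0.038335 m
779–2279 m: 1.4×10⁻⁴ × 1500 × 0.57 = 0.11970 m
Δh = 0.034224 + 0.016128 + 0.038335 + 0.11970 = 0.208387 m ≈ 208 mm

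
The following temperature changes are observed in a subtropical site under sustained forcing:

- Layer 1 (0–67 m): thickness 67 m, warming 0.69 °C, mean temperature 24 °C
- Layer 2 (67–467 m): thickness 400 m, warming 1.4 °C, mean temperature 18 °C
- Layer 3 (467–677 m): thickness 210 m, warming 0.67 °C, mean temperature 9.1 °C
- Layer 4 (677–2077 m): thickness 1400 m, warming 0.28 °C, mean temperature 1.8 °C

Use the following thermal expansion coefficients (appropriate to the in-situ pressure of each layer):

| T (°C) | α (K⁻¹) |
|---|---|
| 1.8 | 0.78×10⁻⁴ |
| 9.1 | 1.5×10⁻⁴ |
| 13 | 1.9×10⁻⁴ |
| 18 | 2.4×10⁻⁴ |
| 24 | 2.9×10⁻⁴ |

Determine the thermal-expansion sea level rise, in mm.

about 199 mm

Layer 1 at 24 °C → α = 2.9×10⁻⁴ K⁻¹
Layer 2 at 18 °C → α = 2.4×10⁻⁴ K⁻¹
Layer 3 at 9.1 °C → α = 1.5×10⁻⁴ K⁻¹
Layer 4 at 1.8 °C → α = 0.78×10⁻⁴ K⁻¹
0–67 m: 67 × 2.9×10⁻⁴ × 0.69 = 0.0134067 m
2.4×10⁻⁴ × 400 × 1.4 = 0.13440 m
467–677 m: 0.67 × 210 × 1.5×10⁻⁴ = 0.021105 m
Layer 4: 0.28 × 1400 × 0.78×10⁻⁴ = 0.030576 m
Δh = 0.0134067 + 0.13440 + 0.021105 + 0.030576 = 0.1994877 m ≈ 199 mm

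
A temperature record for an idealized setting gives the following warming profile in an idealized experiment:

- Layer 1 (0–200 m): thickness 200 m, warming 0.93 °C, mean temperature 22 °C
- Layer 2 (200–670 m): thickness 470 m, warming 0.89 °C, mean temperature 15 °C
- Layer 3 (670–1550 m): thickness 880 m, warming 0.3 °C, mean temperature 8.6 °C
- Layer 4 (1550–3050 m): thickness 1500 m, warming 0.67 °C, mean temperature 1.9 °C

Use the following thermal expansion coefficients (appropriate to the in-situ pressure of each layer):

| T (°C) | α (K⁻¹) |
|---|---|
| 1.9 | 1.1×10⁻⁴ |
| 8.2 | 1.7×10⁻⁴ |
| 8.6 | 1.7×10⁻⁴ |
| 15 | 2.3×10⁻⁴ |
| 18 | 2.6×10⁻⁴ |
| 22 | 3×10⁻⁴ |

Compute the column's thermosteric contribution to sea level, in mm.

Layer 1 at 22 °C → α = 3×10⁻⁴ K⁻¹
Layer 2 at 15 °C → α = 2.3×10⁻⁴ K⁻¹
Layer 3 at 8.6 °C → α = 1.7×10⁻⁴ K⁻¹
Layer 4 at 1.9 °C → α = 1.1×10⁻⁴ K⁻¹
3×10⁻⁴ × 200 × 0.93 = 0.05580 m
Layer 2: 470 × 0.89 × 2.3×10⁻⁴ = 0.096209 m
Layer 3: 1.7×10⁻⁴ × 0.3 × 880 = 0.04488 m
Layer 4: 0.67 × 1500 × 1.1×10⁻⁴ = 0.11055 m
Δh = 0.05580 + 0.096209 + 0.04488 + 0.11055 = 0.307439 m ≈ 307 mm

about 307 mm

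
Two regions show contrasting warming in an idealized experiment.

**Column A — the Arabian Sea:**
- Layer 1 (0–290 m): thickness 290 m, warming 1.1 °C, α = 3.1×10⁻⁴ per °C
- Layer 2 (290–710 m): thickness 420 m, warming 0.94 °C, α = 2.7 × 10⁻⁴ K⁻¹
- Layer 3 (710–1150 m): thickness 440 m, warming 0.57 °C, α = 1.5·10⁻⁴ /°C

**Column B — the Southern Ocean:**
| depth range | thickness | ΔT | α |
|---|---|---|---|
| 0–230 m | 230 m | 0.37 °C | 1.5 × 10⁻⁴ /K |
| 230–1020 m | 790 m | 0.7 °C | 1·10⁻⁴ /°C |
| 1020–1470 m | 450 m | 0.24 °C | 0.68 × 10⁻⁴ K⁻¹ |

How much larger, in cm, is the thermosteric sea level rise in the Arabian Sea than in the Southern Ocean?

A 3.1×10⁻⁴ × 290 × 1.1 = 0.09889 m
A Layer 2: 420 × 0.94 × 2.7×10⁻⁴ = 0.106596 m
A 710–1150 m: 440 × 0.57 × 1.5×10⁻⁴ = 0.03762 m
A total: 0.243106 m
B 0.37 × 1.5×10⁻⁴ × 230 = 0.012765 m
B Layer 2: 1×10⁻⁴ × 790 × 0.7 = 0.05530 m
B Layer 3: 450 × 0.68×10⁻⁴ × 0.24 = 0.007344 m
B total: 0.075409 m
Difference: 0.243106 − 0.075409 = 0.167697 m

17 cm larger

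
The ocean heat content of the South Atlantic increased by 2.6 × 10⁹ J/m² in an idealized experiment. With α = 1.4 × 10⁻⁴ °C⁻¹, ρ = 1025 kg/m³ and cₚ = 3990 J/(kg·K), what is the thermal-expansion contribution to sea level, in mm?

Δh ≈ 89 mm

Δh = αQ/(ρcₚ) = 1.4×10⁻⁴ × 2.6×10⁹ / (1025 × 3990) ≈ 0.089003 m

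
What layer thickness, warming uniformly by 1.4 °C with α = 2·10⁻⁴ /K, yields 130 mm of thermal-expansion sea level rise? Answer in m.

H = Δh/(αΔT) = 0.13 / (2×10⁻⁴ × 1.4) ≈ 464.3 m

H ≈ 464 m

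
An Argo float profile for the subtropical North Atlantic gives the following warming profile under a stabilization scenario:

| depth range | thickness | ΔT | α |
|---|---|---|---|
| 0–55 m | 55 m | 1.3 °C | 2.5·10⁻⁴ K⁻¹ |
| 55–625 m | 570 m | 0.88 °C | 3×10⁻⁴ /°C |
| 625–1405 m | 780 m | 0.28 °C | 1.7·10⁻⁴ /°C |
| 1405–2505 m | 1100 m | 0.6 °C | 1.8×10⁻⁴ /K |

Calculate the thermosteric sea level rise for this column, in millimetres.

about 324 mm

0–55 m: 1.3 × 2.5×10⁻⁴ × 55 = 0.017875 m
0.88 × 570 × 3×10⁻⁴ = 0.15048 m
625–1405 m: 780 × 1.7×10⁻⁴ × 0.28 = 0.037128 m
1100 × 1.8×10⁻⁴ × 0.6 = 0.11880 m
Δh = 0.017875 + 0.15048 + 0.037128 + 0.11880 = 0.324283 m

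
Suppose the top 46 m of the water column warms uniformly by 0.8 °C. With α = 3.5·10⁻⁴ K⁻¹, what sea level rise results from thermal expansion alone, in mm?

Δh = αΔT·H = 3.5×10⁻⁴ × 0.8 × 46 = 0.01288 m

about 13 mm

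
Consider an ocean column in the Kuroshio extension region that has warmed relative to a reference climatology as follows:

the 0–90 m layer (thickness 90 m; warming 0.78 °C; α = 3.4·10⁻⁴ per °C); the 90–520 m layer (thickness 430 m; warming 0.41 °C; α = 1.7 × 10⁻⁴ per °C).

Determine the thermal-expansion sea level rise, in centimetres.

about 5.38 cm

Layer 1: 0.78 × 3.4×10⁻⁴ × 90 = 0.023868 m
90–520 m: 0.41 × 430 × 1.7×10⁻⁴ = 0.029971 m
Δh = 0.023868 + 0.029971 = 0.053839 m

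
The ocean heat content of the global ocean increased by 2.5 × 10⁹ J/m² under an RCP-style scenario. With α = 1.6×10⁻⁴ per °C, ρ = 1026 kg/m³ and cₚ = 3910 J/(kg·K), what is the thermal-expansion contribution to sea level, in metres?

0.0997 m

Δh = αQ/(ρcₚ) = 1.6×10⁻⁴ × 2.5×10⁹ / (1026 × 3910) ≈ 0.099709 m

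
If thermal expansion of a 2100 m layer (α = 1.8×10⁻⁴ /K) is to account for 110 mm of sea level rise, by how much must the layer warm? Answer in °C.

about 0.291 °C

ΔT = Δh/(αH) = 0.11 / (1.8×10⁻⁴ × 2100) ≈ 0.2910 °C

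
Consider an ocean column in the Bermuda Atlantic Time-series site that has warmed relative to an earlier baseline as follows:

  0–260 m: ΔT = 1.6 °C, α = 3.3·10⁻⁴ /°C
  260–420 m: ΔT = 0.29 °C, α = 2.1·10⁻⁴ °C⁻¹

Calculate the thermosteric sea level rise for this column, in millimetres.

Layer 1: 260 × 3.3×10⁻⁴ × 1.6 = 0.13728 m
160 × 2.1×10⁻⁴ × 0.29 = 0.009744 m
Δh = 0.13728 + 0.009744 = 0.147024 m ≈ 150 mm

about 150 mm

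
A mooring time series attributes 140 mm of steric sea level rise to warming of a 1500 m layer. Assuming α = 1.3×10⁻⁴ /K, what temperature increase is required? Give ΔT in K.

ΔT ≈ 0.718 K

ΔT = Δh/(αH) = 0.14 / (1.3×10⁻⁴ × 1500) ≈ 0.7179 K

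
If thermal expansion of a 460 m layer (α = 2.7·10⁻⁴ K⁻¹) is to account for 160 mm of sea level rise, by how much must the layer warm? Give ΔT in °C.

ΔT = Δh/(αH) = 0.16 / (2.7×10⁻⁴ × 460) ≈ 1.288 °C

about 1.29 °C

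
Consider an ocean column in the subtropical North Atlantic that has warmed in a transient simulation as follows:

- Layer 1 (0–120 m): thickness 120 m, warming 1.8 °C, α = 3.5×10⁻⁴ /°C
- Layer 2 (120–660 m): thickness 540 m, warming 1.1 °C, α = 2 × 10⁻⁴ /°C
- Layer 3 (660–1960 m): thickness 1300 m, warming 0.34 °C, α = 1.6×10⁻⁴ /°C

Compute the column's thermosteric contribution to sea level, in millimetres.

1.8 × 120 × 3.5×10⁻⁴ = 0.07560 m
Layer 2: 1.1 × 2×10⁻⁴ × 540 = 0.11880 m
Layer 3: 1300 × 0.34 × 1.6×10⁻⁴ = 0.07072 m
Δh = 0.07560 + 0.11880 + 0.07072 = 0.26512 m

Δh = 265 mm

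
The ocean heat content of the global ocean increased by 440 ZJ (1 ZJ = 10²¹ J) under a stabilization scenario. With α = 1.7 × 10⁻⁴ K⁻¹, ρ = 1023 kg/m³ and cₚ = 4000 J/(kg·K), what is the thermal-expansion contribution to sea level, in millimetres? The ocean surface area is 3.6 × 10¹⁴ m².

50.8 mm of thermosteric rise

Per unit area: Q = 440×10²¹ / (3.6×10¹⁴) ≈ 1.222×10⁹ J/m²
Δh = αQ/(ρcₚ) = 1.7×10⁻⁴ × 1.222×10⁹ / (1023 × 4000) ≈ 0.050767 m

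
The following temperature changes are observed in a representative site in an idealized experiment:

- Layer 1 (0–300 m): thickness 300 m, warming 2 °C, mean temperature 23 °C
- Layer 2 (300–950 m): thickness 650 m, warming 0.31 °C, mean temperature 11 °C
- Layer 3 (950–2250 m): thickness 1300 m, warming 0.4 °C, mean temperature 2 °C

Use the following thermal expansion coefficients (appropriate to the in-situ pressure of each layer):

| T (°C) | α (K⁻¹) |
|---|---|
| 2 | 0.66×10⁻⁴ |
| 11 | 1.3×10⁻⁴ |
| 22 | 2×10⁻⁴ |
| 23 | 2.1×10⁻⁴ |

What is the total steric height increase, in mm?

Δh ≈ 187 mm

Layer 1 at 23 °C → α = 2.1×10⁻⁴ K⁻¹
Layer 2 at 11 °C → α = 1.3×10⁻⁴ K⁻¹
Layer 3 at 2 °C → α = 0.66×10⁻⁴ K⁻¹
300 × 2 × 2.1×10⁻⁴ = 0.12600 m
300–950 m: 1.3×10⁻⁴ × 650 × 0.31 = 0.026195 m
Layer 3: 1300 × 0.66×10⁻⁴ × 0.4 = 0.03432 m
Δh = 0.12600 + 0.026195 + 0.03432 = 0.186515 m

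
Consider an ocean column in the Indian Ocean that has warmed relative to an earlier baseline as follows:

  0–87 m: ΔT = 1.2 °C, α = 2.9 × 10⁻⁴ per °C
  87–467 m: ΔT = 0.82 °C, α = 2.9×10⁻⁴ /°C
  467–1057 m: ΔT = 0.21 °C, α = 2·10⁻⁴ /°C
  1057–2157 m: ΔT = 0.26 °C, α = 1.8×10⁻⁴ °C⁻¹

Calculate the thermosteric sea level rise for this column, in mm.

Δh = 200 mm

87 × 1.2 × 2.9×10⁻⁴ = 0.030276 m
380 × 0.82 × 2.9×10⁻⁴ = 0.090364 m
590 × 2×10⁻⁴ × 0.21 = 0.02478 m
1100 × 1.8×10⁻⁴ × 0.26 = 0.05148 m
Δh = 0.030276 + 0.090364 + 0.02478 + 0.05148 = 0.19690 m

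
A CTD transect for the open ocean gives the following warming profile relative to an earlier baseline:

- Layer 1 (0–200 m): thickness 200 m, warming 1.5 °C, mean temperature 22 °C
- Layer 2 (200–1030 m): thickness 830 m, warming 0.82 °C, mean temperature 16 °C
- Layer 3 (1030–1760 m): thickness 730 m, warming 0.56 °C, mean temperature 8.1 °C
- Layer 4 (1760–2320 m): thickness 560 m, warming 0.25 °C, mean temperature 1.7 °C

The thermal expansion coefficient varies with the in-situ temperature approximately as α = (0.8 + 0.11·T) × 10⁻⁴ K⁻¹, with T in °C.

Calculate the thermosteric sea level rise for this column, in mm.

Δh = 354 mm

Layer 1: α = (0.8 + 0.11×22)×10⁻⁴ = 3.22×10⁻⁴ K⁻¹
Layer 2: α = (0.8 + 0.11×16)×10⁻⁴ = 2.56×10⁻⁴ K⁻¹
Layer 3: α = (0.8 + 0.11×8.1)×10⁻⁴ = 1.691×10⁻⁴ K⁻¹
Layer 4: α = (0.8 + 0.11×1.7)×10⁻⁴ = 0.987×10⁻⁴ K⁻¹
0–200 m: 200 × 3.22×10⁻⁴ × 1.5 = 0.09660 m
0.82 × 2.56×10⁻⁴ × 830 = 0.1742336 m
1030–1760 m: 1.691×10⁻⁴ × 730 × 0.56 = 0.06912808 m
Layer 4: 560 × 0.25 × 0.987×10⁻⁴ = 0.013818 m
Δh = 0.09660 + 0.1742336 + 0.06912808 + 0.013818 = 0.35377968 m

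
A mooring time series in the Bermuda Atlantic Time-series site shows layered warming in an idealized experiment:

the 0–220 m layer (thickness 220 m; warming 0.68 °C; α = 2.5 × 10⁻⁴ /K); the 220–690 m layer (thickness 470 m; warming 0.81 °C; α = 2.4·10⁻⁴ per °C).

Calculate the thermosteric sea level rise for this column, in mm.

0–220 m: 2.5×10⁻⁴ × 220 × 0.68 = 0.03740 m
220–690 m: 470 × 2.4×10⁻⁴ × 0.81 = 0.091368 m
Δh = 0.03740 + 0.091368 = 0.128768 m

129 mm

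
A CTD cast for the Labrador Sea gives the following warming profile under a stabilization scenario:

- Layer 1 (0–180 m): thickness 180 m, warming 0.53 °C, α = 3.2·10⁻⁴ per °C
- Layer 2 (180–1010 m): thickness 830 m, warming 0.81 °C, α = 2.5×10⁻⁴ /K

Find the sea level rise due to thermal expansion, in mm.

Layer 1: 180 × 0.53 × 3.2×10⁻⁴ = 0.030528 m
180–1010 m: 0.81 × 830 × 2.5×10⁻⁴ = 0.168075 m
Δh = 0.030528 + 0.168075 = 0.198603 m

200 mm of thermosteric rise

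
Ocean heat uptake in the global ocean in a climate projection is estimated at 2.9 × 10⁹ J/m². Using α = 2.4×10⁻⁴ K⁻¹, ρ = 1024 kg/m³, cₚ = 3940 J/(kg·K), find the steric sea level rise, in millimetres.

Δh = αQ/(ρcₚ) = 2.4×10⁻⁴ × 2.9×10⁹ / (1024 × 3940) ≈ 0.17251 m

170 mm of thermosteric rise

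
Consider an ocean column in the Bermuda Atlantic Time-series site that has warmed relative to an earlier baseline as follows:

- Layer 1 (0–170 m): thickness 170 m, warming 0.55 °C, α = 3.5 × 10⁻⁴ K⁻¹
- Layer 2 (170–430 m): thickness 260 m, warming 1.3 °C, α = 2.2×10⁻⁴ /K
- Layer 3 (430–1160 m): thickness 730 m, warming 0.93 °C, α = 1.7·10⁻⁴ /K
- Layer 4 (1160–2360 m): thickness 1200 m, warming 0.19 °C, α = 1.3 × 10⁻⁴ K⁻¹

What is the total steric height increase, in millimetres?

Δh = 252 mm

0.55 × 3.5×10⁻⁴ × 170 = 0.032725 m
170–430 m: 2.2×10⁻⁴ × 260 × 1.3 = 0.07436 m
0.93 × 730 × 1.7×10⁻⁴ = 0.115413 m
1200 × 0.19 × 1.3×10⁻⁴ = 0.02964 m
Δh = 0.032725 + 0.07436 + 0.115413 + 0.02964 = 0.252138 m ≈ 252 mm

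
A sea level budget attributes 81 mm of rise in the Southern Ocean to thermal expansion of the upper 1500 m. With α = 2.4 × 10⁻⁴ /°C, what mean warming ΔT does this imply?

ΔT ≈ 0.225 °C

ΔT = Δh/(αH) = 0.081 / (2.4×10⁻⁴ × 1500) = 0.2250 °C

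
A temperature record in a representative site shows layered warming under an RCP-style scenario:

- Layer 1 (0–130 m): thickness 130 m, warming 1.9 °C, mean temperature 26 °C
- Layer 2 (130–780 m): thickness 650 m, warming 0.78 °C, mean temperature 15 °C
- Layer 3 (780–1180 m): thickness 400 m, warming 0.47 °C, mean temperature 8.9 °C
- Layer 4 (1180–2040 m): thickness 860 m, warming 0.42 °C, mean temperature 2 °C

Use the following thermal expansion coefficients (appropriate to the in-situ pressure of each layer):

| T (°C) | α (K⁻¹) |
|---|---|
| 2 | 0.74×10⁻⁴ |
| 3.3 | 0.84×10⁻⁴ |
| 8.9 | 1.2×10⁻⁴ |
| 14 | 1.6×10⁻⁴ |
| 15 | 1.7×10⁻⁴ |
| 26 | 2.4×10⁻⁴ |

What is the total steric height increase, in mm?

Δh ≈ 195 mm

Layer 1 at 26 °C → α = 2.4×10⁻⁴ K⁻¹
Layer 2 at 15 °C → α = 1.7×10⁻⁴ K⁻¹
Layer 3 at 8.9 °C → α = 1.2×10⁻⁴ K⁻¹
Layer 4 at 2 °C → α = 0.74×10⁻⁴ K⁻¹
Layer 1: 2.4×10⁻⁴ × 1.9 × 130 = 0.05928 m
130–780 m: 650 × 1.7×10⁻⁴ × 0.78 = 0.08619 m
Layer 3: 1.2×10⁻⁴ × 0.47 × 400 = 0.02256 m
0.42 × 860 × 0.74×10⁻⁴ = 0.0267288 m
Δh = 0.05928 + 0.08619 + 0.02256 + 0.0267288 = 0.1947588 m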